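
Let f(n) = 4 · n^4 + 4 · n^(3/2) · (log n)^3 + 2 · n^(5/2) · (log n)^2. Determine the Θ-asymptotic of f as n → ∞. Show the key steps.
f(n) ∈ Θ(n^4)

Compare the terms by growth order. For large n, n^a · (log n)^b dominates n^a' · (log n)^b' iff a > a', or (a = a' and b > b'). Ranking the 3 terms shows the dominant one is 4 · n^4. Hence f(n) ∈ Θ(n^4).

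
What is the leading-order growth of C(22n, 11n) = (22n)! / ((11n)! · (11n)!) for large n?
C(22n, 11n) ~ (4)^(11n) · sqrt(1/(π·11n))

Write N = 11n. Apply Stirling to each factorial:
  (2N)! ~ sqrt(2π·2N) · (2N/e)^(2N),
  N! ~ sqrt(2π N) · (N/e)^N,
  (1N)! ~ sqrt(2π·1N) · (1N/e)^(1N).
The exponential factors combine to (2N)^(2N) / (N^N · (1N)^(1N)) = 2^(2N)/1^(1N) = (2^2/1^1)^N = (4)^N.
The square-root prefactors combine to sqrt(2π·2N) / (sqrt(2π N)·sqrt(2π·1N)) = sqrt(2 / (2π·1·N)) = sqrt(1/(π·11n)).
Substituting N = 11n: C(22n, 11n) ~ (4)^(11n) · sqrt(1/(π·11n)).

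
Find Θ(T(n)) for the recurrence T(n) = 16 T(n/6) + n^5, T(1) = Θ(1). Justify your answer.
T(n) = Θ(n^5)

log_6 16 ≈ 1.547. f(n) = n^5 dominates n^(log_6 16) since 5 > 1.547, and the regularity condition a·f(n/b) = 16·(n/6)^5 = (16/7776)·n^5 ≤ c·f(n) holds with c = 16/7776 ≈ 0.00206 < 1. So this is Case 3: T(n) = Θ(f(n)) = Θ(n^5).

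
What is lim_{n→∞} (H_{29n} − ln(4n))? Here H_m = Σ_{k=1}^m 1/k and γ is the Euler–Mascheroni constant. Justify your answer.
lim = ln(29/4) + γ

By Euler-Maclaurin, H_m = ln m + γ + O(1/m). So
  H_{29n} − ln(4n) = ln(29n) + γ − ln(4n) + O(1/n)
                       = ln(29/4) + γ + O(1/n).
Hence the limit is ln(29/4) + γ.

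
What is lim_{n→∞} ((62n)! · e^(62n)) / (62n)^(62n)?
lim = ∞

Stirling: (62n)! ~ sqrt(2π·62n) · (62n/e)^(62n). Hence
  (62n)! · e^(62n) / (62n)^(62n) ~ sqrt(2π·62n) = sqrt(2π·62) · sqrt(n) → ∞.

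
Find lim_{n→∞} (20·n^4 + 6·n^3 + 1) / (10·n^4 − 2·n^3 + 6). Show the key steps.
lim = 20/10 = 2

For large n the leading n^4 terms dominate both numerator and denominator. Dividing top and bottom by n^4, every other term tends to 0, leaving 20/10 = 2.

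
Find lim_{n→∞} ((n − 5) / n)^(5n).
lim = e^(−25)

Rewrite as (1 − 5/n)^(5n). By the standard limit (1 + x/n)^n → e^x, we have (1 − 5/n)^n → e^(−5), and raising to the 5th power gives e^(−25).
More precisely, ln[(1 − 5/n)^(5n)] = 5n · ln(1 − 5/n) = 5n · (-5/n + O(1/n^2)) = -25 + O(1/n) → -25.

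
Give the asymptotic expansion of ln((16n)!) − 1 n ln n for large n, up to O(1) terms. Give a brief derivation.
ln((16n)!) − 1 n ln n = 15 n ln n + 16(ln 16 − 1) n + (1/2) ln(2π·16n) + O(1/n)

Stirling: ln((16n)!) = 16n ln(16n) − 16n + (1/2) ln(2π·16n) + O(1/n).
Expand 16n ln(16n) = 16n (ln n + ln 16) = 16n ln n + 16n ln 16.
Subtract 1n ln n: leading term is (16 − 1) n ln n = 15 n ln n. The next term is 16n ln 16 − 16n = 16(ln 16 − 1) n. Then the (1/2) ln(2π·16n) correction.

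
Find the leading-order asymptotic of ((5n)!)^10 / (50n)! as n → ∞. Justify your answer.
((5n)!)^10/(50n)! ~ ((2π·5n)^(9/2) / sqrt(10)) · 10^(−10·5n)  →  0

Write N = 5n. Stirling: N! ~ sqrt(2π N)(N/e)^N and (10N)! ~ sqrt(2π·10N)·(10N/e)^(10N).
  (N!)^10/(10N)! ~ (2π N)^(10/2) (N/e)^(10N) / [sqrt(2π·10N) (10N/e)^(10N)]
     = (2π N)^(10/2) / sqrt(2π·10N) · (N/(10N))^(10N)
     = (2π N)^((10−1)/2) / sqrt(10) · 10^(−10N).
Since 10^10 > 1, the factor 10^(−10N) decays exponentially, so the ratio → 0. Substituting N = 5n gives the stated form.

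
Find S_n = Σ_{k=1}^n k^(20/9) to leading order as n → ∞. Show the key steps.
S_n ~ (9/29) · n^(29/9)

Integral comparison: Σ_{k=1}^n k^(20/9) = ∫_0^n x^(20/9) dx + O(n^(20/9)). The integral is n^(1 + 20/9) / (1 + 20/9) = n^((20+9)/9) / ((20+9)/9) = (9/29) · n^(29/9).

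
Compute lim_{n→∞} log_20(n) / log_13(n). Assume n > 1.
lim = ln(13) / ln(20) = log_20(13)

Change of base: log_20(n) = ln n / ln 20 and log_13(n) = ln n / ln 13. The ratio is (ln n / ln 20) · (ln 13 / ln n) = ln 13 / ln 20, a constant independent of n. So the limit is ln 13 / ln 20 = log_20(13).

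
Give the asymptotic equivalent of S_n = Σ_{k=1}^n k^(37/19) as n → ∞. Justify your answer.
S_n ~ (19/56) · n^(56/19)

Integral comparison: Σ_{k=1}^n k^(37/19) = ∫_0^n x^(37/19) dx + O(n^(37/19)). The integral is n^(1 + 37/19) / (1 + 37/19) = n^((37+19)/19) / ((37+19)/19) = (19/56) · n^(56/19).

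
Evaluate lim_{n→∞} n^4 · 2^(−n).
lim = 0

Exponentials with base > 1 dominate every fixed polynomial: for any fixed c, n^c / 2^n → 0 as n → ∞ (e.g. by the ratio test, or by writing 2^n = e^(n ln 2) and noting e^(n ln 2) / n^c → ∞). Hence n^4 · 2^(−n) = n^4 / 2^n → 0.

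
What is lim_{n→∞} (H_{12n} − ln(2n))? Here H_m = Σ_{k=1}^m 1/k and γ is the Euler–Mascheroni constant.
lim = ln 6 + γ

By Euler-Maclaurin, H_m = ln m + γ + O(1/m). So
  H_{12n} − ln(2n) = ln(12n) + γ − ln(2n) + O(1/n)
                       = ln(12/2) + γ + O(1/n).
Hence the limit is ln(12/2) + γ (= ln 6).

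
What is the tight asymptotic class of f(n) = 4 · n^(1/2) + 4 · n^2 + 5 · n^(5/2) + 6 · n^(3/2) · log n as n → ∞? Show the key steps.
f(n) ∈ Θ(n^(5/2))

Compare the terms by growth order. For large n, n^a · (log n)^b dominates n^a' · (log n)^b' iff a > a', or (a = a' and b > b'). Ranking the 4 terms shows the dominant one is 5 · n^(5/2). Hence f(n) ∈ Θ(n^(5/2)).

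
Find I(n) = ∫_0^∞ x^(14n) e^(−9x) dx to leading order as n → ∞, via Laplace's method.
I(n) ~ (sqrt(2π·14n) / 9) · (14n/(9e))^(14n)

Write the integrand as exp(14n ln x − 9x) and set f(x) = 14n ln x − 9x. Then f'(x) = 14n/x − 9 = 0 at x* = 14n/9, and f''(x*) = −14n/x*^2 = −9^2/(14n). Laplace's method (interior maximum) gives
  I(n) ~ e^(f(x*)) · sqrt(2π / |f''(x*)|)
        = exp(14n ln(14n/9) − 14n) · sqrt(2π · 14n / 9^2)
        = (14n/9)^(14n) e^(−14n) · sqrt(2π·14n) / 9
        = (sqrt(2π·14n) / 9) · (14n/(9e))^(14n).
This matches Γ(14n+1)/9^(14n+1) with Stirling applied to Γ.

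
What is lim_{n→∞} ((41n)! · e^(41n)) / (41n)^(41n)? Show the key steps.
lim = ∞

Stirling: (41n)! ~ sqrt(2π·41n) · (41n/e)^(41n). Hence
  (41n)! · e^(41n) / (41n)^(41n) ~ sqrt(2π·41n) = sqrt(2π·41) · sqrt(n) → ∞.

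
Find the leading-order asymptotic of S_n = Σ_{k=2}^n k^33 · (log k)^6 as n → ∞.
S_n ~ n^34 · (log n)^6 / 34

By integral comparison, S_n = ∫_1^n x^33 · (log x)^6 dx + O(n^33 · (log n)^6). For the integral, the leading term of ∫_1^n x^33 (log x)^6 dx is n^34/34 · (log n)^6 (by repeated integration by parts; each step lowers the log-exponent and produces a relatively O(1/log n) correction). Hence S_n ~ n^34 · (log n)^6 / 34.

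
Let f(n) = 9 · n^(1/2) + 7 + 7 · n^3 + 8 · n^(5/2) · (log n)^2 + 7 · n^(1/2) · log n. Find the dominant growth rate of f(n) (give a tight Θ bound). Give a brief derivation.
f(n) ∈ Θ(n^3)

Compare the terms by growth order. For large n, n^a · (log n)^b dominates n^a' · (log n)^b' iff a > a', or (a = a' and b > b'). Ranking the 5 terms shows the dominant one is 7 · n^3. Hence f(n) ∈ Θ(n^3).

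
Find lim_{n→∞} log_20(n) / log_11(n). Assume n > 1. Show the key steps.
lim = ln(11) / ln(20) = log_20(11)

Change of base: log_20(n) = ln n / ln 20 and log_11(n) = ln n / ln 11. The ratio is (ln n / ln 20) · (ln 11 / ln n) = ln 11 / ln 20, a constant independent of n. So the limit is ln 11 / ln 20 = log_20(11).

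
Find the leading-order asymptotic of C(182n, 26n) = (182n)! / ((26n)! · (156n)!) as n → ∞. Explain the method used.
C(182n, 26n) ~ (823543/46656)^(26n) · sqrt(7/(12π·26n))

Write N = 26n. Apply Stirling to each factorial:
  (7N)! ~ sqrt(2π·7N) · (7N/e)^(7N),
  N! ~ sqrt(2π N) · (N/e)^N,
  (6N)! ~ sqrt(2π·6N) · (6N/e)^(6N).
The exponential factors combine to (7N)^(7N) / (N^N · (6N)^(6N)) = 7^(7N)/6^(6N) = (7^7/6^6)^N = (823543/46656)^N.
The square-root prefactors combine to sqrt(2π·7N) / (sqrt(2π N)·sqrt(2π·6N)) = sqrt(7 / (2π·6·N)) = sqrt(7/(12π·26n)).
Substituting N = 26n: C(182n, 26n) ~ (823543/46656)^(26n) · sqrt(7/(12π·26n)).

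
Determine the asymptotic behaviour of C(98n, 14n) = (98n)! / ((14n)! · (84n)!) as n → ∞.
C(98n, 14n) ~ (823543/46656)^(14n) · sqrt(7/(12π·14n))

Write N = 14n. Apply Stirling to each factorial:
  (7N)! ~ sqrt(2π·7N) · (7N/e)^(7N),
  N! ~ sqrt(2π N) · (N/e)^N,
  (6N)! ~ sqrt(2π·6N) · (6N/e)^(6N).
The exponential factors combine to (7N)^(7N) / (N^N · (6N)^(6N)) = 7^(7N)/6^(6N) = (7^7/6^6)^N = (823543/46656)^N.
The square-root prefactors combine to sqrt(2π·7N) / (sqrt(2π N)·sqrt(2π·6N)) = sqrt(7 / (2π·6·N)) = sqrt(7/(12π·14n)).
Substituting N = 14n: C(98n, 14n) ~ (823543/46656)^(14n) · sqrt(7/(12π·14n)).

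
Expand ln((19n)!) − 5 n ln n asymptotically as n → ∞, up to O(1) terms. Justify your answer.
ln((19n)!) − 5 n ln n = 14 n ln n + 19(ln 19 − 1) n + (1/2) ln(2π·19n) + O(1/n)

Stirling: ln((19n)!) = 19n ln(19n) − 19n + (1/2) ln(2π·19n) + O(1/n).
Expand 19n ln(19n) = 19n (ln n + ln 19) = 19n ln n + 19n ln 19.
Subtract 5n ln n: leading term is (19 − 5) n ln n = 14 n ln n. The next term is 19n ln 19 − 19n = 19(ln 19 − 1) n. Then the (1/2) ln(2π·19n) correction.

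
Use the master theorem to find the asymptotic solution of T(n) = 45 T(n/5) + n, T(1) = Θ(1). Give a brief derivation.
T(n) = Θ(n^(log_5 45))

Master theorem: compare f(n) = n to n^(log_5 45) where log_5 45 ≈ 2.365. Since 1 < log_5 45, we have f(n) = O(n^(log_5 45 − ε)) for some ε > 0 — Case 1. Hence T(n) = Θ(n^(log_5 45)).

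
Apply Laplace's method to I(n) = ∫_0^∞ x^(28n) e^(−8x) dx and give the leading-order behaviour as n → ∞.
I(n) ~ (sqrt(2π·28n) / 8) · (28n/(8e))^(28n)

Write the integrand as exp(28n ln x − 8x) and set f(x) = 28n ln x − 8x. Then f'(x) = 28n/x − 8 = 0 at x* = 28n/8, and f''(x*) = −28n/x*^2 = −8^2/(28n). Laplace's method (interior maximum) gives
  I(n) ~ e^(f(x*)) · sqrt(2π / |f''(x*)|)
        = exp(28n ln(28n/8) − 28n) · sqrt(2π · 28n / 8^2)
        = (28n/8)^(28n) e^(−28n) · sqrt(2π·28n) / 8
        = (sqrt(2π·28n) / 8) · (28n/(8e))^(28n).
This matches Γ(28n+1)/8^(28n+1) with Stirling applied to Γ.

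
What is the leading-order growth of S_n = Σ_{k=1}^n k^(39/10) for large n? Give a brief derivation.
S_n ~ (10/49) · n^(49/10)

Integral comparison: Σ_{k=1}^n k^(39/10) = ∫_0^n x^(39/10) dx + O(n^(39/10)). The integral is n^(1 + 39/10) / (1 + 39/10) = n^((39+10)/10) / ((39+10)/10) = (10/49) · n^(49/10).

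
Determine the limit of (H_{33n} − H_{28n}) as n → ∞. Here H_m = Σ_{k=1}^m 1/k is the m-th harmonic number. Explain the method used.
lim = ln(33/28)

Euler-Maclaurin gives H_m = ln m + γ + 1/(2m) + O(1/m^2). The γ and O(1/m) terms cancel in the difference:
  H_{33n} − H_{28n} = ln(33n) − ln(28n) + O(1/n) = ln(33/28) + O(1/n).
Hence the limit is ln(33/28).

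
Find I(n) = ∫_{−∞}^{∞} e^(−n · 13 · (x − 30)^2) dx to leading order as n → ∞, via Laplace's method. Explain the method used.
I(n) = sqrt(π/(13n))

Here φ(x) = 13 · (x − 30)^2 has its unique minimum at x* = 30 with φ(x*) = 0 and φ''(x*) = 26. Laplace's method gives
  I(n) ~ e^(−n φ(x*)) · sqrt(2π / (n · φ''(x*))) = sqrt(2π / (26n)) = sqrt(π/(13n)).
This is exact: substituting u = (x − 30)·sqrt(13n) gives I(n) = (1/sqrt(13n)) ∫_{−∞}^{∞} e^(−u^2) du = sqrt(π/(13n)).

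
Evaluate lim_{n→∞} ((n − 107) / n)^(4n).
lim = e^(−428)

Rewrite as (1 − 107/n)^(4n). By the standard limit (1 + x/n)^n → e^x, we have (1 − 107/n)^n → e^(−107), and raising to the 4th power gives e^(−428).
More precisely, ln[(1 − 107/n)^(4n)] = 4n · ln(1 − 107/n) = 4n · (-107/n + O(1/n^2)) = -428 + O(1/n) → -428.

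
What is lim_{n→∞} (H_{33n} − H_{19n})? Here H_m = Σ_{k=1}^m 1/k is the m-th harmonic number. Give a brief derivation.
lim = ln(33/19)

Euler-Maclaurin gives H_m = ln m + γ + 1/(2m) + O(1/m^2). The γ and O(1/m) terms cancel in the difference:
  H_{33n} − H_{19n} = ln(33n) − ln(19n) + O(1/n) = ln(33/19) + O(1/n).
Hence the limit is ln(33/19).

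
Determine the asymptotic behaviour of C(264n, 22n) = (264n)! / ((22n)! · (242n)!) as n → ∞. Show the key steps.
C(264n, 22n) ~ (8916100448256/285311670611)^(22n) · sqrt(6/(11π·22n))

Write N = 22n. Apply Stirling to each factorial:
  (12N)! ~ sqrt(2π·12N) · (12N/e)^(12N),
  N! ~ sqrt(2π N) · (N/e)^N,
  (11N)! ~ sqrt(2π·11N) · (11N/e)^(11N).
The exponential factors combine to (12N)^(12N) / (N^N · (11N)^(11N)) = 12^(12N)/11^(11N) = (12^12/11^11)^N = (8916100448256/285311670611)^N.
The square-root prefactors combine to sqrt(2π·12N) / (sqrt(2π N)·sqrt(2π·11N)) = sqrt(12 / (2π·11·N)) = sqrt(6/(11π·22n)).
Substituting N = 22n: C(264n, 22n) ~ (8916100448256/285311670611)^(22n) · sqrt(6/(11π·22n)).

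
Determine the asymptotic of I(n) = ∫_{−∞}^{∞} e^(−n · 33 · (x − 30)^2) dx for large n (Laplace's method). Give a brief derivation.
I(n) = sqrt(π/(33n))

Here φ(x) = 33 · (x − 30)^2 has its unique minimum at x* = 30 with φ(x*) = 0 and φ''(x*) = 66. Laplace's method gives
  I(n) ~ e^(−n φ(x*)) · sqrt(2π / (n · φ''(x*))) = sqrt(2π / (66n)) = sqrt(π/(33n)).
This is exact: substituting u = (x − 30)·sqrt(33n) gives I(n) = (1/sqrt(33n)) ∫_{−∞}^{∞} e^(−u^2) du = sqrt(π/(33n)).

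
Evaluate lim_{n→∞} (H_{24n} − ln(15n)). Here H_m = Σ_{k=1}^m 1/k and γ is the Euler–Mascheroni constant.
lim = ln(8/5) + γ

By Euler-Maclaurin, H_m = ln m + γ + O(1/m). So
  H_{24n} − ln(15n) = ln(24n) + γ − ln(15n) + O(1/n)
                       = ln(24/15) + γ + O(1/n).
Hence the limit is ln(24/15) + γ (= ln(8/5)).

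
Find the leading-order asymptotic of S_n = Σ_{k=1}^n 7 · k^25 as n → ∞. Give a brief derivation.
S_n ~ 7 · n^26 / 26

By integral comparison (Euler-Maclaurin), Σ_{k=1}^n 7 · k^25 = 7 · ∫_0^n x^25 dx + O(n^25) = 7 · n^26/26 + O(n^25). (Equivalently, Faulhaber's formula gives the same leading term.)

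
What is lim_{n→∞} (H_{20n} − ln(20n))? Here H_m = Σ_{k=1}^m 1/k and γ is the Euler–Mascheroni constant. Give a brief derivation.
lim = γ

By Euler-Maclaurin, H_m = ln m + γ + O(1/m). So
  H_{20n} − ln(20n) = ln(20n) + γ − ln(20n) + O(1/n)
                       = ln(20/20) + γ + O(1/n).
Hence the limit is γ (since ln 1 = 0).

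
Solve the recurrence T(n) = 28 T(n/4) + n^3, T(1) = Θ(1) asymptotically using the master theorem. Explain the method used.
T(n) = Θ(n^3)

log_4 28 ≈ 2.404. f(n) = n^3 dominates n^(log_4 28) since 3 > 2.404, and the regularity condition a·f(n/b) = 28·(n/4)^3 = (28/64)·n^3 ≤ c·f(n) holds with c = 28/64 ≈ 0.438 < 1. So this is Case 3: T(n) = Θ(f(n)) = Θ(n^3).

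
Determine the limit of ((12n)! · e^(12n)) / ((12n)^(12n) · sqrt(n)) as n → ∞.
lim = sqrt(2π·12)

Stirling: (12n)! ~ sqrt(2π·12n) · (12n/e)^(12n). Hence
  (12n)! · e^(12n) / (12n)^(12n) ~ sqrt(2π·12n).
Dividing by sqrt(n): sqrt(2π·12n) / sqrt(n) = sqrt(2π·12) · n^((1−1)/2), so the limit is sqrt(2π·12).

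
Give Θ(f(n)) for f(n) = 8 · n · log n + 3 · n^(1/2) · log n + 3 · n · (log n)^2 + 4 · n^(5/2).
f(n) ∈ Θ(n^(5/2))

Compare the terms by growth order. For large n, n^a · (log n)^b dominates n^a' · (log n)^b' iff a > a', or (a = a' and b > b'). Ranking the 4 terms shows the dominant one is 4 · n^(5/2). Hence f(n) ∈ Θ(n^(5/2)).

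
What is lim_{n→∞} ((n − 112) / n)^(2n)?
lim = e^(−224)

Rewrite as (1 − 112/n)^(2n). By the standard limit (1 + x/n)^n → e^x, we have (1 − 112/n)^n → e^(−112), and raising to the 2nd power gives e^(−224).
More precisely, ln[(1 − 112/n)^(2n)] = 2n · ln(1 − 112/n) = 2n · (-112/n + O(1/n^2)) = -224 + O(1/n) → -224.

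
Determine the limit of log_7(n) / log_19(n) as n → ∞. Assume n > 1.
lim = ln(19) / ln(7) = log_7(19)

Change of base: log_7(n) = ln n / ln 7 and log_19(n) = ln n / ln 19. The ratio is (ln n / ln 7) · (ln 19 / ln n) = ln 19 / ln 7, a constant independent of n. So the limit is ln 19 / ln 7 = log_7(19).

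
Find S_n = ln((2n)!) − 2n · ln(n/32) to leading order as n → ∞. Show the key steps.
S_n ~ 2n · (ln 64 − 1) + O(ln n)

Stirling: ln((2n)!) = 2n ln(2n) − 2n + O(ln n).
  S_n = 2n ln(2n) − 2n − 2n ln(n/32) + O(ln n)
      = 2n ln(2n) − 2n ln n + 2n ln 32 − 2n + O(ln n)
      = 2n ln 2 + 2n ln 32 − 2n + O(ln n)
      = 2n (ln 64 − 1) + O(ln n).
Numerically ln(64) − 1 ≈ 3.1589.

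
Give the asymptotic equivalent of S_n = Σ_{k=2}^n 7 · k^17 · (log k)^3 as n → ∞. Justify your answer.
S_n ~ 7 · n^18 · (log n)^3 / 18

By integral comparison, S_n = ∫_1^n 7 · x^17 · (log x)^3 dx + O(n^17 · (log n)^3). For the integral, the leading term of ∫_1^n x^17 (log x)^3 dx is n^18/18 · (log n)^3 (by repeated integration by parts; each step lowers the log-exponent and produces a relatively O(1/log n) correction). Hence S_n ~ 7 · n^18 · (log n)^3 / 18.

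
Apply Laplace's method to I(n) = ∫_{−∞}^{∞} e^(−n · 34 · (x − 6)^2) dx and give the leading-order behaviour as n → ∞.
I(n) = sqrt(π/(34n))

Here φ(x) = 34 · (x − 6)^2 has its unique minimum at x* = 6 with φ(x*) = 0 and φ''(x*) = 68. Laplace's method gives
  I(n) ~ e^(−n φ(x*)) · sqrt(2π / (n · φ''(x*))) = sqrt(2π / (68n)) = sqrt(π/(34n)).
This is exact: substituting u = (x − 6)·sqrt(34n) gives I(n) = (1/sqrt(34n)) ∫_{−∞}^{∞} e^(−u^2) du = sqrt(π/(34n)).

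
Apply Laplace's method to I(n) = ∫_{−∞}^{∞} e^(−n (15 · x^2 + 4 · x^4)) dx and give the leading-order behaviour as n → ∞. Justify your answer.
I(n) ~ sqrt(π/(15n))

φ(x) = 15 · x^2 + 4 · x^4 has its unique global minimum at x* = 0 (since φ'(x) = 30x + 16x^3 = 0 only at x = 0 for real x with both coefficients positive, and φ → ∞ as |x| → ∞). At x* = 0, φ(0) = 0 and φ''(0) = 30. Laplace's method then gives
  I(n) ~ sqrt(2π / (n · φ''(0))) · e^(−n φ(0)) = sqrt(2π / (30n)) = sqrt(π/(15n)).
The 4 · x^4 term contributes only at subleading order (an O(1/n) relative correction).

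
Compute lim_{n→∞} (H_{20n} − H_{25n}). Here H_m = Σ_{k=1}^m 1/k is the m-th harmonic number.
lim = ln(20/25) = ln(4/5)

Euler-Maclaurin gives H_m = ln m + γ + 1/(2m) + O(1/m^2). The γ and O(1/m) terms cancel in the difference:
  H_{20n} − H_{25n} = ln(20n) − ln(25n) + O(1/n) = ln(20/25) + O(1/n).
Hence the limit is ln(20/25) = ln(4/5).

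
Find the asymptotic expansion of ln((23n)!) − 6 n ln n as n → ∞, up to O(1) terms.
ln((23n)!) − 6 n ln n = 17 n ln n + 23(ln 23 − 1) n + (1/2) ln(2π·23n) + O(1/n)

Stirling: ln((23n)!) = 23n ln(23n) − 23n + (1/2) ln(2π·23n) + O(1/n).
Expand 23n ln(23n) = 23n (ln n + ln 23) = 23n ln n + 23n ln 23.
Subtract 6n ln n: leading term is (23 − 6) n ln n = 17 n ln n. The next term is 23n ln 23 − 23n = 23(ln 23 − 1) n. Then the (1/2) ln(2π·23n) correction.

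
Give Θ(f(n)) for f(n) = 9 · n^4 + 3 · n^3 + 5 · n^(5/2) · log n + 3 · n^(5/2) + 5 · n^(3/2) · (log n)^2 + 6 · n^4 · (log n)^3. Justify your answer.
f(n) ∈ Θ(n^4 · (log n)^3)

Compare the terms by growth order. For large n, n^a · (log n)^b dominates n^a' · (log n)^b' iff a > a', or (a = a' and b > b'). Ranking the 6 terms shows the dominant one is 6 · n^4 · (log n)^3. Hence f(n) ∈ Θ(n^4 · (log n)^3).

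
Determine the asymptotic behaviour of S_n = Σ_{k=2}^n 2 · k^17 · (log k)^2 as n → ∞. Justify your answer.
S_n ~ n^18 · (log n)^2 / 9

By integral comparison, S_n = ∫_1^n 2 · x^17 · (log x)^2 dx + O(n^17 · (log n)^2). For the integral, the leading term of ∫_1^n x^17 (log x)^2 dx is n^18/18 · (log n)^2 (by repeated integration by parts; each step lowers the log-exponent and produces a relatively O(1/log n) correction). Hence S_n ~ n^18 · (log n)^2 / 9.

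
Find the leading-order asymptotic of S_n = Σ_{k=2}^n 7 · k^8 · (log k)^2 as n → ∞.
S_n ~ 7 · n^9 · (log n)^2 / 9

By integral comparison, S_n = ∫_1^n 7 · x^8 · (log x)^2 dx + O(n^8 · (log n)^2). For the integral, the leading term of ∫_1^n x^8 (log x)^2 dx is n^9/9 · (log n)^2 (by repeated integration by parts; each step lowers the log-exponent and produces a relatively O(1/log n) correction). Hence S_n ~ 7 · n^9 · (log n)^2 / 9.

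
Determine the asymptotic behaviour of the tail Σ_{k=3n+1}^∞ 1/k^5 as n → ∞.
Σ_{k>3n} 1/k^5 ~ 1/(4 · (3n)^4)

Compare to the integral: ∫_{3n}^∞ x^(−5) dx = [−x^(−4)/4]_{3n}^∞ = 1/((5−1)·(3n)^4). Euler-Maclaurin then gives
  Σ_{k>3n} 1/k^5 = ∫_{3n}^∞ dx/x^5 − 1/(2·(3n)^5) + O(1/(3n)^6).
(Equivalently this is ζ(5) − Σ_{k≤3n} 1/k^5.)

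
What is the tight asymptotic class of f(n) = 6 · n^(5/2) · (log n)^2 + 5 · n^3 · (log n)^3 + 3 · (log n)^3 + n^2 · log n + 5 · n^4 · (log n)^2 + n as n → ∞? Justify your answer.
f(n) ∈ Θ(n^4 · (log n)^2)

Compare the terms by growth order. For large n, n^a · (log n)^b dominates n^a' · (log n)^b' iff a > a', or (a = a' and b > b'). Ranking the 6 terms shows the dominant one is 5 · n^4 · (log n)^2. Hence f(n) ∈ Θ(n^4 · (log n)^2).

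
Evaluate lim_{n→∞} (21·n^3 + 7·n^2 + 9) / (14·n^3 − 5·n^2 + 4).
lim = 21/14 = 3/2

For large n the leading n^3 terms dominate both numerator and denominator. Dividing top and bottom by n^3, every other term tends to 0, leaving 21/14 = 3/2.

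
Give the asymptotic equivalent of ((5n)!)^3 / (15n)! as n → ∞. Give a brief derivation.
((5n)!)^3/(15n)! ~ ((2π·5n)^(2/2) / sqrt(3)) · 3^(−3·5n)  →  0

Write N = 5n. Stirling: N! ~ sqrt(2π N)(N/e)^N and (3N)! ~ sqrt(2π·3N)·(3N/e)^(3N).
  (N!)^3/(3N)! ~ (2π N)^(3/2) (N/e)^(3N) / [sqrt(2π·3N) (3N/e)^(3N)]
     = (2π N)^(3/2) / sqrt(2π·3N) · (N/(3N))^(3N)
     = (2π N)^((3−1)/2) / sqrt(3) · 3^(−3N).
Since 3^3 > 1, the factor 3^(−3N) decays exponentially, so the ratio → 0. Substituting N = 5n gives the stated form.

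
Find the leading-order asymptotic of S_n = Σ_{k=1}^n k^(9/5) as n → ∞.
S_n ~ (5/14) · n^(14/5)

Integral comparison: Σ_{k=1}^n k^(9/5) = ∫_0^n x^(9/5) dx + O(n^(9/5)). The integral is n^(1 + 9/5) / (1 + 9/5) = n^((9+5)/5) / ((9+5)/5) = (5/14) · n^(14/5).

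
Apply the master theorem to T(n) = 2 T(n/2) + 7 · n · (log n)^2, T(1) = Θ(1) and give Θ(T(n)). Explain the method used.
T(n) = Θ(n · (log n)^3)

Here log_2 2 = 1 and f(n) = 7 · n · (log n)^2 = Θ(n^(log_2 2) · (log n)^2). This is the extended Case 2 of the master theorem (f matches the critical exponent up to log factors), giving T(n) = Θ(n^(log_2 2) · (log n)^(2+1)) = Θ(n · (log n)^3).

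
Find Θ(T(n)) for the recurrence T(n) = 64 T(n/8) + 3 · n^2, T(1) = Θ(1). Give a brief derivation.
T(n) = Θ(n^2 log n)

log_8 64 = 2, and f(n) = 3 · n^2 = Θ(n^(log_8 64)). This is Case 2 of the master theorem: T(n) = Θ(f(n) · log n) = Θ(n^2 log n).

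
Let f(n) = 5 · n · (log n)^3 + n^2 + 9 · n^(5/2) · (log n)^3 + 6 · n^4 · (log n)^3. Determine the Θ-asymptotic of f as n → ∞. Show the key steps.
f(n) ∈ Θ(n^4 · (log n)^3)

Compare the terms by growth order. For large n, n^a · (log n)^b dominates n^a' · (log n)^b' iff a > a', or (a = a' and b > b'). Ranking the 4 terms shows the dominant one is 6 · n^4 · (log n)^3. Hence f(n) ∈ Θ(n^4 · (log n)^3).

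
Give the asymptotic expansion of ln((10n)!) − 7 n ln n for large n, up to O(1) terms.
ln((10n)!) − 7 n ln n = 3 n ln n + 10(ln 10 − 1) n + (1/2) ln(2π·10n) + O(1/n)

Stirling: ln((10n)!) = 10n ln(10n) − 10n + (1/2) ln(2π·10n) + O(1/n).
Expand 10n ln(10n) = 10n (ln n + ln 10) = 10n ln n + 10n ln 10.
Subtract 7n ln n: leading term is (10 − 7) n ln n = 3 n ln n. The next term is 10n ln 10 − 10n = 10(ln 10 − 1) n. Then the (1/2) ln(2π·10n) correction.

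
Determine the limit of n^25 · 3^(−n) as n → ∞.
lim = 0

Exponentials with base > 1 dominate every fixed polynomial: for any fixed c, n^c / 3^n → 0 as n → ∞ (e.g. by the ratio test, or by writing 3^n = e^(n ln 3) and noting e^(n ln 3) / n^c → ∞). Hence n^25 · 3^(−n) = n^25 / 3^n → 0.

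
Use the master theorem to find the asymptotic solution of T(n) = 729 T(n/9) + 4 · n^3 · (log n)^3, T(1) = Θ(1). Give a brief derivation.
T(n) = Θ(n^3 · (log n)^4)

Here log_9 729 = 3 and f(n) = 4 · n^3 · (log n)^3 = Θ(n^(log_9 729) · (log n)^3). This is the extended Case 2 of the master theorem (f matches the critical exponent up to log factors), giving T(n) = Θ(n^(log_9 729) · (log n)^(3+1)) = Θ(n^3 · (log n)^4).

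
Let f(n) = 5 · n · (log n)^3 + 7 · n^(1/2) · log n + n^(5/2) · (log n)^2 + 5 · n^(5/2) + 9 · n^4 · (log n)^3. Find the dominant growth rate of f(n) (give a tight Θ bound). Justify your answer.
f(n) ∈ Θ(n^4 · (log n)^3)

Compare the terms by growth order. For large n, n^a · (log n)^b dominates n^a' · (log n)^b' iff a > a', or (a = a' and b > b'). Ranking the 5 terms shows the dominant one is 9 · n^4 · (log n)^3. Hence f(n) ∈ Θ(n^4 · (log n)^3).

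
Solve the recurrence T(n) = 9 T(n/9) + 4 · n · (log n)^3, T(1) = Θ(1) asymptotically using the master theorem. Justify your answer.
T(n) = Θ(n · (log n)^4)

Here log_9 9 = 1 and f(n) = 4 · n · (log n)^3 = Θ(n^(log_9 9) · (log n)^3). This is the extended Case 2 of the master theorem (f matches the critical exponent up to log factors), giving T(n) = Θ(n^(log_9 9) · (log n)^(3+1)) = Θ(n · (log n)^4).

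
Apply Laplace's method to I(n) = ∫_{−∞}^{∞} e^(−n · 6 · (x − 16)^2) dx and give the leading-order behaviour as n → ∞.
I(n) = sqrt(π/(6n))

Here φ(x) = 6 · (x − 16)^2 has its unique minimum at x* = 16 with φ(x*) = 0 and φ''(x*) = 12. Laplace's method gives
  I(n) ~ e^(−n φ(x*)) · sqrt(2π / (n · φ''(x*))) = sqrt(2π / (12n)) = sqrt(π/(6n)).
This is exact: substituting u = (x − 16)·sqrt(6n) gives I(n) = (1/sqrt(6n)) ∫_{−∞}^{∞} e^(−u^2) du = sqrt(π/(6n)).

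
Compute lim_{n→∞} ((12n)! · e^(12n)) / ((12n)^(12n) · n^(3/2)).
lim = 0

Stirling: (12n)! ~ sqrt(2π·12n) · (12n/e)^(12n). Hence
  (12n)! · e^(12n) / (12n)^(12n) ~ sqrt(2π·12n).
Dividing by n^(3/2): sqrt(2π·12n) / n^(3/2) = sqrt(2π·12) · n^((1−3)/2), so the expression behaves like sqrt(2π·12) · n^((1−3)/2) → 0.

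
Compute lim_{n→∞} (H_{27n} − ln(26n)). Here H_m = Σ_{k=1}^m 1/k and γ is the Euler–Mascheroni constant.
lim = ln(27/26) + γ

By Euler-Maclaurin, H_m = ln m + γ + O(1/m). So
  H_{27n} − ln(26n) = ln(27n) + γ − ln(26n) + O(1/n)
                       = ln(27/26) + γ + O(1/n).
Hence the limit is ln(27/26) + γ.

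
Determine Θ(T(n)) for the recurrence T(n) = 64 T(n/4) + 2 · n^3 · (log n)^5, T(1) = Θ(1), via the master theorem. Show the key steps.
T(n) = Θ(n^3 · (log n)^6)

Here log_4 64 = 3 and f(n) = 2 · n^3 · (log n)^5 = Θ(n^(log_4 64) · (log n)^5). This is the extended Case 2 of the master theorem (f matches the critical exponent up to log factors), giving T(n) = Θ(n^(log_4 64) · (log n)^(5+1)) = Θ(n^3 · (log n)^6).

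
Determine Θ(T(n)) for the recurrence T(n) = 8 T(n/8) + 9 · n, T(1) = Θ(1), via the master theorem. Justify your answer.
T(n) = Θ(n log n)

log_8 8 = 1, and f(n) = 9 · n = Θ(n^(log_8 8)). This is Case 2 of the master theorem: T(n) = Θ(f(n) · log n) = Θ(n log n).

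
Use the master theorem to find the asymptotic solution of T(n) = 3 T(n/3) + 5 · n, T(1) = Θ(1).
T(n) = Θ(n log n)

log_3 3 = 1, and f(n) = 5 · n = Θ(n^(log_3 3)). This is Case 2 of the master theorem: T(n) = Θ(f(n) · log n) = Θ(n log n).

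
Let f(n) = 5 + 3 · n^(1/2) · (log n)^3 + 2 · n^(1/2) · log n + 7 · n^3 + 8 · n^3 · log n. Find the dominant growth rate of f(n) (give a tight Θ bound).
f(n) ∈ Θ(n^3 · log n)

Compare the terms by growth order. For large n, n^a · (log n)^b dominates n^a' · (log n)^b' iff a > a', or (a = a' and b > b'). Ranking the 5 terms shows the dominant one is 8 · n^3 · log n. Hence f(n) ∈ Θ(n^3 · log n).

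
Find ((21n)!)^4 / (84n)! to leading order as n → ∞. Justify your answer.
((21n)!)^4/(84n)! ~ ((2π·21n)^(3/2) / 2) · 4^(−4·21n)  →  0

Write N = 21n. Stirling: N! ~ sqrt(2π N)(N/e)^N and (4N)! ~ sqrt(2π·4N)·(4N/e)^(4N).
  (N!)^4/(4N)! ~ (2π N)^(4/2) (N/e)^(4N) / [sqrt(2π·4N) (4N/e)^(4N)]
     = (2π N)^(4/2) / sqrt(2π·4N) · (N/(4N))^(4N)
     = (2π N)^((4−1)/2) / 2 · 4^(−4N).
Since 4^4 > 1, the factor 4^(−4N) decays exponentially, so the ratio → 0. Substituting N = 21n gives the stated form.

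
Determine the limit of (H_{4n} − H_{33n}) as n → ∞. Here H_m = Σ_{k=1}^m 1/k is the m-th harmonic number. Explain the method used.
lim = ln(4/33)

Euler-Maclaurin gives H_m = ln m + γ + 1/(2m) + O(1/m^2). The γ and O(1/m) terms cancel in the difference:
  H_{4n} − H_{33n} = ln(4n) − ln(33n) + O(1/n) = ln(4/33) + O(1/n).
Hence the limit is ln(4/33).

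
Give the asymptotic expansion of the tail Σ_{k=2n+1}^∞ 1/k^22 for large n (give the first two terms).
Σ_{k>2n} 1/k^22 = 1/(21 · (2n)^21) − 1/(2 · (2n)^22) + O(1/(2n)^23)

Compare to the integral: ∫_{2n}^∞ x^(−22) dx = [−x^(−21)/21]_{2n}^∞ = 1/((22−1)·(2n)^21). The Euler-Maclaurin correction adds −f(2n)/2 = −1/(2·(2n)^22). Euler-Maclaurin then gives
  Σ_{k>2n} 1/k^22 = ∫_{2n}^∞ dx/x^22 − 1/(2·(2n)^22) + O(1/(2n)^23).
(Equivalently this is ζ(22) − Σ_{k≤2n} 1/k^22.)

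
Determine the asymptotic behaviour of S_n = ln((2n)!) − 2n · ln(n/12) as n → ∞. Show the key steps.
S_n ~ 2n · (ln 24 − 1) + O(ln n)

Stirling: ln((2n)!) = 2n ln(2n) − 2n + O(ln n).
  S_n = 2n ln(2n) − 2n − 2n ln(n/12) + O(ln n)
      = 2n ln(2n) − 2n ln n + 2n ln 12 − 2n + O(ln n)
      = 2n ln 2 + 2n ln 12 − 2n + O(ln n)
      = 2n (ln 24 − 1) + O(ln n).
Numerically ln(24) − 1 ≈ 2.1781.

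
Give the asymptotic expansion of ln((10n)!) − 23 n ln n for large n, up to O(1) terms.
ln((10n)!) − 23 n ln n = −13 n ln n + 10(ln 10 − 1) n + (1/2) ln(2π·10n) + O(1/n)

Stirling: ln((10n)!) = 10n ln(10n) − 10n + (1/2) ln(2π·10n) + O(1/n).
Expand 10n ln(10n) = 10n (ln n + ln 10) = 10n ln n + 10n ln 10.
Subtract 23n ln n: leading term is (10 − 23) n ln n = −13 n ln n. The next term is 10n ln 10 − 10n = 10(ln 10 − 1) n. Then the (1/2) ln(2π·10n) correction.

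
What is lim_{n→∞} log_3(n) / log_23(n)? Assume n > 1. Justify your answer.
lim = ln(23) / ln(3) = log_3(23)

Change of base: log_3(n) = ln n / ln 3 and log_23(n) = ln n / ln 23. The ratio is (ln n / ln 3) · (ln 23 / ln n) = ln 23 / ln 3, a constant independent of n. So the limit is ln 23 / ln 3 = log_3(23).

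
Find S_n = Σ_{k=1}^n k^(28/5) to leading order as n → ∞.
S_n ~ (5/33) · n^(33/5)

Integral comparison: Σ_{k=1}^n k^(28/5) = ∫_0^n x^(28/5) dx + O(n^(28/5)). The integral is n^(1 + 28/5) / (1 + 28/5) = n^((28+5)/5) / ((28+5)/5) = (5/33) · n^(33/5).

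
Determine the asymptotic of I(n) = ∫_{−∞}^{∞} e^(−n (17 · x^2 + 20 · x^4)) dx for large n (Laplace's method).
I(n) ~ sqrt(π/(17n))

φ(x) = 17 · x^2 + 20 · x^4 has its unique global minimum at x* = 0 (since φ'(x) = 34x + 80x^3 = 0 only at x = 0 for real x with both coefficients positive, and φ → ∞ as |x| → ∞). At x* = 0, φ(0) = 0 and φ''(0) = 34. Laplace's method then gives
  I(n) ~ sqrt(2π / (n · φ''(0))) · e^(−n φ(0)) = sqrt(2π / (34n)) = sqrt(π/(17n)).
The 20 · x^4 term contributes only at subleading order (an O(1/n) relative correction).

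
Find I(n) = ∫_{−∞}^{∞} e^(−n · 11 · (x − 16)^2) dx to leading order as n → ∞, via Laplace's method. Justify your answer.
I(n) = sqrt(π/(11n))

Here φ(x) = 11 · (x − 16)^2 has its unique minimum at x* = 16 with φ(x*) = 0 and φ''(x*) = 22. Laplace's method gives
  I(n) ~ e^(−n φ(x*)) · sqrt(2π / (n · φ''(x*))) = sqrt(2π / (22n)) = sqrt(π/(11n)).
This is exact: substituting u = (x − 16)·sqrt(11n) gives I(n) = (1/sqrt(11n)) ∫_{−∞}^{∞} e^(−u^2) du = sqrt(π/(11n)).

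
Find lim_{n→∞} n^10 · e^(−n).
lim = 0

Exponentials with base > 1 dominate every fixed polynomial: for any fixed c, n^c / e^n → 0 as n → ∞ (e.g. by the ratio test, or since e^n grows faster than any power of n). Hence n^10 · e^(−n) = n^10 / e^n → 0.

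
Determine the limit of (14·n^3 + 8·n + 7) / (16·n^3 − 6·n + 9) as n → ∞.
lim = 14/16 = 7/8

For large n the leading n^3 terms dominate both numerator and denominator. Dividing top and bottom by n^3, every other term tends to 0, leaving 14/16 = 7/8.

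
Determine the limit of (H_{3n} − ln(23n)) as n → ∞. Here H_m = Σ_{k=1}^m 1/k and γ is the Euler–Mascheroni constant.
lim = ln(3/23) + γ

By Euler-Maclaurin, H_m = ln m + γ + O(1/m). So
  H_{3n} − ln(23n) = ln(3n) + γ − ln(23n) + O(1/n)
                       = ln(3/23) + γ + O(1/n).
Hence the limit is ln(3/23) + γ.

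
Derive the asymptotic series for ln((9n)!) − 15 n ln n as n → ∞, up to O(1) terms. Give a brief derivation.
ln((9n)!) − 15 n ln n = −6 n ln n + 9(ln 9 − 1) n + (1/2) ln(2π·9n) + O(1/n)

Stirling: ln((9n)!) = 9n ln(9n) − 9n + (1/2) ln(2π·9n) + O(1/n).
Expand 9n ln(9n) = 9n (ln n + ln 9) = 9n ln n + 9n ln 9.
Subtract 15n ln n: leading term is (9 − 15) n ln n = −6 n ln n. The next term is 9n ln 9 − 9n = 9(ln 9 − 1) n. Then the (1/2) ln(2π·9n) correction.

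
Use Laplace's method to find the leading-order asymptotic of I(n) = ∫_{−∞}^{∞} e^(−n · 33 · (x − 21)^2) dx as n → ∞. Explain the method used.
I(n) = sqrt(π/(33n))

Here φ(x) = 33 · (x − 21)^2 has its unique minimum at x* = 21 with φ(x*) = 0 and φ''(x*) = 66. Laplace's method gives
  I(n) ~ e^(−n φ(x*)) · sqrt(2π / (n · φ''(x*))) = sqrt(2π / (66n)) = sqrt(π/(33n)).
This is exact: substituting u = (x − 21)·sqrt(33n) gives I(n) = (1/sqrt(33n)) ∫_{−∞}^{∞} e^(−u^2) du = sqrt(π/(33n)).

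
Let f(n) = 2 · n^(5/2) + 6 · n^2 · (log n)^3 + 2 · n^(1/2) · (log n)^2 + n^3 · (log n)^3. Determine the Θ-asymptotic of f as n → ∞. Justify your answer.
f(n) ∈ Θ(n^3 · (log n)^3)

Compare the terms by growth order. For large n, n^a · (log n)^b dominates n^a' · (log n)^b' iff a > a', or (a = a' and b > b'). Ranking the 4 terms shows the dominant one is n^3 · (log n)^3. Hence f(n) ∈ Θ(n^3 · (log n)^3).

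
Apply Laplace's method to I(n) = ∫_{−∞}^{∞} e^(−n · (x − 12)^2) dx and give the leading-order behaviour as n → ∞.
I(n) = sqrt(π/n)

Here φ(x) = (x − 12)^2 has its unique minimum at x* = 12 with φ(x*) = 0 and φ''(x*) = 2. Laplace's method gives
  I(n) ~ e^(−n φ(x*)) · sqrt(2π / (n · φ''(x*))) = sqrt(2π / (2n)) = sqrt(π/n).
This is exact: substituting u = (x − 12)·sqrt(n) gives I(n) = (1/sqrt(n)) ∫_{−∞}^{∞} e^(−u^2) du = sqrt(π/n).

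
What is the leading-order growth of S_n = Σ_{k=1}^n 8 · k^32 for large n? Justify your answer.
S_n ~ 8 · n^33 / 33

By integral comparison (Euler-Maclaurin), Σ_{k=1}^n 8 · k^32 = 8 · ∫_0^n x^32 dx + O(n^32) = 8 · n^33/33 + O(n^32). (Equivalently, Faulhaber's formula gives the same leading term.)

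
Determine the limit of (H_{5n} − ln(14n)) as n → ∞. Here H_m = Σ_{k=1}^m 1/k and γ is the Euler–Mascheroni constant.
lim = ln(5/14) + γ

By Euler-Maclaurin, H_m = ln m + γ + O(1/m). So
  H_{5n} − ln(14n) = ln(5n) + γ − ln(14n) + O(1/n)
                       = ln(5/14) + γ + O(1/n).
Hence the limit is ln(5/14) + γ.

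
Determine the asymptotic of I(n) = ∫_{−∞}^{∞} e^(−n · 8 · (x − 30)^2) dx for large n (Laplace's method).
I(n) = sqrt(π/(8n))

Here φ(x) = 8 · (x − 30)^2 has its unique minimum at x* = 30 with φ(x*) = 0 and φ''(x*) = 16. Laplace's method gives
  I(n) ~ e^(−n φ(x*)) · sqrt(2π / (n · φ''(x*))) = sqrt(2π / (16n)) = sqrt(π/(8n)).
This is exact: substituting u = (x − 30)·sqrt(8n) gives I(n) = (1/sqrt(8n)) ∫_{−∞}^{∞} e^(−u^2) du = sqrt(π/(8n)).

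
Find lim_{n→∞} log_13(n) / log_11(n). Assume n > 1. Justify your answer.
lim = ln(11) / ln(13) = log_13(11)

Change of base: log_13(n) = ln n / ln 13 and log_11(n) = ln n / ln 11. The ratio is (ln n / ln 13) · (ln 11 / ln n) = ln 11 / ln 13, a constant independent of n. So the limit is ln 11 / ln 13 = log_13(11).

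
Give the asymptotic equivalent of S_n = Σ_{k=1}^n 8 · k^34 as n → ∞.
S_n ~ 8 · n^35 / 35

By integral comparison (Euler-Maclaurin), Σ_{k=1}^n 8 · k^34 = 8 · ∫_0^n x^34 dx + O(n^34) = 8 · n^35/35 + O(n^34). (Equivalently, Faulhaber's formula gives the same leading term.)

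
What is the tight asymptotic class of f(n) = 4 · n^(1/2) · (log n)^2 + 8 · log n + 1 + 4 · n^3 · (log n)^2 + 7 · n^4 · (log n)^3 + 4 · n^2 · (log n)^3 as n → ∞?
f(n) ∈ Θ(n^4 · (log n)^3)

Compare the terms by growth order. For large n, n^a · (log n)^b dominates n^a' · (log n)^b' iff a > a', or (a = a' and b > b'). Ranking the 6 terms shows the dominant one is 7 · n^4 · (log n)^3. Hence f(n) ∈ Θ(n^4 · (log n)^3).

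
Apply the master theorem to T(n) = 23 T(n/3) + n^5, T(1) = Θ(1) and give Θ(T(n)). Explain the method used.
T(n) = Θ(n^5)

log_3 23 ≈ 2.854. f(n) = n^5 dominates n^(log_3 23) since 5 > 2.854, and the regularity condition a·f(n/b) = 23·(n/3)^5 = (23/243)·n^5 ≤ c·f(n) holds with c = 23/243 ≈ 0.0947 < 1. So this is Case 3: T(n) = Θ(f(n)) = Θ(n^5).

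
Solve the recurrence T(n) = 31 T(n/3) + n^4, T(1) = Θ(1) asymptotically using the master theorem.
T(n) = Θ(n^4)

log_3 31 ≈ 3.126. f(n) = n^4 dominates n^(log_3 31) since 4 > 3.126, and the regularity condition a·f(n/b) = 31·(n/3)^4 = (31/81)·n^4 ≤ c·f(n) holds with c = 31/81 ≈ 0.383 < 1. So this is Case 3: T(n) = Θ(f(n)) = Θ(n^4).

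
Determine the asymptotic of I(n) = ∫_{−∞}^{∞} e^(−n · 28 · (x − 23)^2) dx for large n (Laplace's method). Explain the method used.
I(n) = sqrt(π/(28n))

Here φ(x) = 28 · (x − 23)^2 has its unique minimum at x* = 23 with φ(x*) = 0 and φ''(x*) = 56. Laplace's method gives
  I(n) ~ e^(−n φ(x*)) · sqrt(2π / (n · φ''(x*))) = sqrt(2π / (56n)) = sqrt(π/(28n)).
This is exact: substituting u = (x − 23)·sqrt(28n) gives I(n) = (1/sqrt(28n)) ∫_{−∞}^{∞} e^(−u^2) du = sqrt(π/(28n)).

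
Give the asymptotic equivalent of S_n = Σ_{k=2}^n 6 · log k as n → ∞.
S_n ~ 6 · (n log n − n)

By integral comparison, S_n = ∫_1^n 6 · log x dx + O(log n). For the integral, ∫ log x dx = n log n − n. Hence S_n ~ 6 · (n log n − n).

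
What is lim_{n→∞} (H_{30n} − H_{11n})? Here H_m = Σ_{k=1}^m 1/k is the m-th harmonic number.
lim = ln(30/11)

Euler-Maclaurin gives H_m = ln m + γ + 1/(2m) + O(1/m^2). The γ and O(1/m) terms cancel in the difference:
  H_{30n} − H_{11n} = ln(30n) − ln(11n) + O(1/n) = ln(30/11) + O(1/n).
Hence the limit is ln(30/11).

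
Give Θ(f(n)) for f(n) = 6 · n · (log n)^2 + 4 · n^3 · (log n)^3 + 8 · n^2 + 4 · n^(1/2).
f(n) ∈ Θ(n^3 · (log n)^3)

Compare the terms by growth order. For large n, n^a · (log n)^b dominates n^a' · (log n)^b' iff a > a', or (a = a' and b > b'). Ranking the 4 terms shows the dominant one is 4 · n^3 · (log n)^3. Hence f(n) ∈ Θ(n^3 · (log n)^3).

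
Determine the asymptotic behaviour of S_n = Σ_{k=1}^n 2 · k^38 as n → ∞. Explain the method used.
S_n ~ 2 · n^39 / 39

By integral comparison (Euler-Maclaurin), Σ_{k=1}^n 2 · k^38 = 2 · ∫_0^n x^38 dx + O(n^38) = 2 · n^39/39 + O(n^38). (Equivalently, Faulhaber's formula gives the same leading term.)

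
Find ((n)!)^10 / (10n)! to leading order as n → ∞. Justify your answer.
((n)!)^10/(10n)! ~ ((2π·n)^(9/2) / sqrt(10)) · 10^(−10·n)  →  0

Write N = n. Stirling: N! ~ sqrt(2π N)(N/e)^N and (10N)! ~ sqrt(2π·10N)·(10N/e)^(10N).
  (N!)^10/(10N)! ~ (2π N)^(10/2) (N/e)^(10N) / [sqrt(2π·10N) (10N/e)^(10N)]
     = (2π N)^(10/2) / sqrt(2π·10N) · (N/(10N))^(10N)
     = (2π N)^((10−1)/2) / sqrt(10) · 10^(−10N).
Since 10^10 > 1, the factor 10^(−10N) decays exponentially, so the ratio → 0. Substituting N = n gives the stated form.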